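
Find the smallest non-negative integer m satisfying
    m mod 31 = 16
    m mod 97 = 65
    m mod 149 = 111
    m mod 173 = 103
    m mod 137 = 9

5426866340

From m ≡ 16 (mod 31) write m = 16 + 31t. Substituting into m ≡ 65 (mod 97) gives 31t ≡ 49 (mod 97), and since 31⁻¹ ≡ 72 (mod 97), t ≡ 36. Hence m ≡ 16 + 31·36 = 1132 (mod 3007).
From m ≡ 1132 (mod 3007) write m = 1132 + 3007t. Substituting into m ≡ 111 (mod 149) gives 3007t ≡ 22 (mod 149), and since 27⁻¹ ≡ 138 (mod 149), t ≡ 56. Hence m ≡ 1132 + 3007·56 = 169524 (mod 448043).
From m ≡ 169524 (mod 448043) write m = 169524 + 448043t. Substituting into m ≡ 103 (mod 173) gives 448043t ≡ 119 (mod 173), and since 146⁻¹ ≡ 32 (mod 173), t ≡ 2. Hence m ≡ 169524 + 448043·2 = 1065610 (mod 77511439).
From m ≡ 1065610 (mod 77511439) write m = 1065610 + 77511439t. Substituting into m ≡ 9 (mod 137) gives 77511439t ≡ 122 (mod 137), and since 127⁻¹ ≡ 41 (mod 137), t ≡ 70. Hence m ≡ 1065610 + 77511439·70 = 5426866340 (mod 10619067143).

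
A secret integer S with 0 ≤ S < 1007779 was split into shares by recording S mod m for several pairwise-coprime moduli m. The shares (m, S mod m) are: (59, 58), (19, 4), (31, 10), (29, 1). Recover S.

66846

From S ≡ 58 (mod 59) write S = 58 + 59t. Substituting into S ≡ 4 (mod 19) gives 59t ≡ 3 (mod 19), and since 2⁻¹ ≡ 10 (mod 19), t ≡ 11. Hence S ≡ 58 + 59·11 = 707 (mod 1121).
From S ≡ 707 (mod 1121) write S = 707 + 1121t. Substituting into S ≡ 10 (mod 31) gives 1121t ≡ 16 (mod 31), and since 5⁻¹ ≡ 25 (mod 31), t ≡ 28. Hence S ≡ 707 + 1121·28 = 32095 (mod 34751).
From S ≡ 32095 (mod 34751) write S = 32095 + 34751t. Substituting into S ≡ 1 (mod 29) gives 34751t ≡ 9 (mod 29), and since 9⁻¹ ≡ 13 (mod 29), t ≡ 1. Hence S ≡ 32095 + 34751·1 = 66846 (mod 1007779).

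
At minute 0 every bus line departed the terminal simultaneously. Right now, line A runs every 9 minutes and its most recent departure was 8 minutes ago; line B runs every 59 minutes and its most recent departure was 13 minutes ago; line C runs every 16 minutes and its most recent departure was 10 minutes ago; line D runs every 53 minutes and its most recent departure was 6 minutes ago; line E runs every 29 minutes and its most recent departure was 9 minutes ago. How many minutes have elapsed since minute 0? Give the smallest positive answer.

10496762

The moduli are pairwise coprime; N = 9·59·16·53·29 = 13058352.
N/9 = 1450928; 1450928 ≡ 2 (mod 9); 2·5 ≡ 1, so inverse 5.
N/59 = 221328; 221328 ≡ 19 (mod 59); 19·28 ≡ 1, so inverse 28.
N/16 = 816147; 816147 ≡ 3 (mod 16); 3·11 ≡ 1, so inverse 11.
N/53 = 246384; 246384 ≡ 40 (mod 53); 40·4 ≡ 1, so inverse 4.
N/29 = 450288; 450288 ≡ 5 (mod 29); 5·6 ≡ 1, so inverse 6.
t ≡ 8·1450928·5 + 13·221328·28 + 10·816147·11 + 6·246384·4 + 9·450288·6 = 258605450.
258605450 mod 13058352 = 10496762.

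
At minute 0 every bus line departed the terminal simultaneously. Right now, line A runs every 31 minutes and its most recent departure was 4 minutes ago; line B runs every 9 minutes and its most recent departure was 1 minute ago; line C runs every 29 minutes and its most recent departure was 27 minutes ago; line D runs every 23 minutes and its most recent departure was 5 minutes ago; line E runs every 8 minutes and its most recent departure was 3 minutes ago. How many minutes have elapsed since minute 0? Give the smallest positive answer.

1262107

The moduli are pairwise coprime; N = 31·9·29·23·8 = 1488744.
N/31 = 48024; 48024 ≡ 5 (mod 31); 5·25 ≡ 1, so inverse 25.
N/9 = 165416; 165416 ≡ 5 (mod 9); 5·2 ≡ 1, so inverse 2.
N/29 = 51336; 51336 ≡ 6 (mod 29); 6·5 ≡ 1, so inverse 5.
N/23 = 64728; 64728 ≡ 6 (mod 23); 6·4 ≡ 1, so inverse 4.
N/8 = 186093; 186093 ≡ 5 (mod 8); 5·5 ≡ 1, so inverse 5.
t ≡ 4·48024·25 + 1·165416·2 + 27·51336·5 + 5·64728·4 + 3·186093·5 = 16149547.
16149547 mod 1488744 = 1262107.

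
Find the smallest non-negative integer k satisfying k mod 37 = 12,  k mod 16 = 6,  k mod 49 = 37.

86

From k ≡ 12 (mod 37) write k = 12 + 37t. Substituting into k ≡ 6 (mod 16) gives 37t ≡ 10 (mod 16), and since 5⁻¹ ≡ 13 (mod 16), t ≡ 2. Hence k ≡ 12 + 37·2 = 86 (mod 592).
From k ≡ 86 (mod 592) write k = 86 + 592t. Substituting into k ≡ 37 (mod 49) gives 592t ≡ 0 (mod 49), and since 4⁻¹ ≡ 37 (mod 49), t ≡ 0. Hence k ≡ 86 + 592·0 = 86 (mod 29008).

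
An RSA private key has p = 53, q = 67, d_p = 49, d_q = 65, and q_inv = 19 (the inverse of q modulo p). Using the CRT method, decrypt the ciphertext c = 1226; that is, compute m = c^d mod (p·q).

2402

m₁ = c^(d_p) mod p: c ≡ 7 (mod 53), and 7^49 mod 53 = 17.
m₂ = c^(d_q) mod q: c ≡ 20 (mod 67), and 20^65 mod 67 = 57.
h = q_inv·(m₁ − m₂) mod p = 19·(17 − 57) mod 53 = 35.
m = m₂ + h·q = 57 + 35·67 = 2402.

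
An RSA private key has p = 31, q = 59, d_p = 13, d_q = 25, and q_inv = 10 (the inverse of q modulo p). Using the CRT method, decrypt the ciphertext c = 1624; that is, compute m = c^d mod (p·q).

m₁ = c^(d_p) mod p: c ≡ 12 (mod 31), and 12^13 mod 31 = 17.
m₂ = c^(d_q) mod q: c ≡ 31 (mod 59), and 31^25 mod 59 = 10.
h = q_inv·(m₁ − m₂) mod p = 10·(17 − 10) mod 31 = 8.
m = m₂ + h·q = 10 + 8·59 = 482.

482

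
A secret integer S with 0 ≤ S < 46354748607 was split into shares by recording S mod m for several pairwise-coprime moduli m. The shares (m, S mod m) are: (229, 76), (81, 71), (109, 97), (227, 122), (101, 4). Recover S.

26916542828

From S ≡ 76 (mod 229) write S = 76 + 229t. Substituting into S ≡ 71 (mod 81) gives 229t ≡ 76 (mod 81), and since 67⁻¹ ≡ 52 (mod 81), t ≡ 64. Hence S ≡ 76 + 229·64 = 14732 (mod 18549).
From S ≡ 14732 (mod 18549) write S = 14732 + 18549t. Substituting into S ≡ 97 (mod 109) gives 18549t ≡ 80 (mod 109), and since 19⁻¹ ≡ 23 (mod 109), t ≡ 96. Hence S ≡ 14732 + 18549·96 = 1795436 (mod 2021841).
From S ≡ 1795436 (mod 2021841) write S = 1795436 + 2021841t. Substituting into S ≡ 122 (mod 227) gives 2021841t ≡ 29 (mod 227), and since 179⁻¹ ≡ 52 (mod 227), t ≡ 146. Hence S ≡ 1795436 + 2021841·146 = 296984222 (mod 458957907).
From S ≡ 296984222 (mod 458957907) write S = 296984222 + 458957907t. Substituting into S ≡ 4 (mod 101) gives 458957907t ≡ 20 (mod 101), and since 70⁻¹ ≡ 13 (mod 101), t ≡ 58. Hence S ≡ 296984222 + 458957907·58 = 26916542828 (mod 46354748607).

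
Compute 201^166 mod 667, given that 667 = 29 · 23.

Mod 29: 201 ≡ 27; by Fermat, exponent reduces to 166 mod 28 = 26; 27^26 ≡ 22 (mod 29).
Mod 23: 201 ≡ 17; by Fermat, exponent reduces to 166 mod 22 = 12; 17^12 ≡ 6 (mod 23).
Combine by CRT: x ≡ 22 (mod 29), x ≡ 6 (mod 23) ⇒ x ≡ 167 (mod 667).

167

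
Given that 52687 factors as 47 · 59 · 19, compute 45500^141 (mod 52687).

39779

Mod 47: 45500 ≡ 4; by Fermat, exponent reduces to 141 mod 46 = 3; 4^3 ≡ 17 (mod 47).
Mod 59: 45500 ≡ 11; by Fermat, exponent reduces to 141 mod 58 = 25; 11^25 ≡ 13 (mod 59).
Mod 19: 45500 ≡ 14; by Fermat, exponent reduces to 141 mod 18 = 15; 14^15 ≡ 12 (mod 19).
Combine by CRT: x ≡ 17 (mod 47), x ≡ 13 (mod 59), x ≡ 12 (mod 19) ⇒ x ≡ 39779 (mod 52687).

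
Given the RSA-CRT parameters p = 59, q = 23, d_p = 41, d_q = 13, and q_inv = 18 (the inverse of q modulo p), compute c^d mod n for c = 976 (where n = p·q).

291

m₁ = c^(d_p) mod p: c ≡ 32 (mod 59), and 32^41 mod 59 = 55.
m₂ = c^(d_q) mod q: c ≡ 10 (mod 23), and 10^13 mod 23 = 15.
h = q_inv·(m₁ − m₂) mod p = 18·(55 − 15) mod 59 = 12.
m = m₂ + h·q = 15 + 12·23 = 291.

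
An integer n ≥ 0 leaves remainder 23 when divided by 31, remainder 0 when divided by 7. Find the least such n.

Combine the congruences pairwise.
From n ≡ 23 (mod 31) write n = 23 + 31t. Substituting into n ≡ 0 (mod 7) gives 31t ≡ 5 (mod 7), and since 3⁻¹ ≡ 5 (mod 7), t ≡ 4. Hence n ≡ 23 + 31·4 = 147 (mod 217).

147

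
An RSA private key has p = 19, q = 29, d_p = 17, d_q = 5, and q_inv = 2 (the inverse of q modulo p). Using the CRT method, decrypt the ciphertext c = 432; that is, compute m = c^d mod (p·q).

m₁ = c^(d_p) mod p: c ≡ 14 (mod 19), and 14^17 mod 19 = 15.
m₂ = c^(d_q) mod q: c ≡ 26 (mod 29), and 26^5 mod 29 = 18.
h = q_inv·(m₁ − m₂) mod p = 2·(15 − 18) mod 19 = 13.
m = m₂ + h·q = 18 + 13·29 = 395.

395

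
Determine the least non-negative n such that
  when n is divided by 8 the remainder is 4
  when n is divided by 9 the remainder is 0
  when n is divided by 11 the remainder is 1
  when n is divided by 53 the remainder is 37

The moduli are pairwise coprime; M = 8·9·11·53 = 41976.
M/8 = 5247; 5247 ≡ 7 (mod 8); 7·7 ≡ 1, so inverse 7.
M/9 = 4664; 4664 ≡ 2 (mod 9); 2·5 ≡ 1, so inverse 5.
M/11 = 3816; 3816 ≡ 10 (mod 11); 10·10 ≡ 1, so inverse 10.
M/53 = 792; 792 ≡ 50 (mod 53); 50·35 ≡ 1, so inverse 35.
n ≡ 4·5247·7 + 0·4664·5 + 1·3816·10 + 37·792·35 = 1210716.
1210716 mod 41976 = 35388.

35388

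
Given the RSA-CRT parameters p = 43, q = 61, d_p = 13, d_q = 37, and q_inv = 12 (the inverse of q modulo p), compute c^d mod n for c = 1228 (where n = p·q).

1614

m₁ = c^(d_p) mod p: c ≡ 24 (mod 43), and 24^13 mod 43 = 23.
m₂ = c^(d_q) mod q: c ≡ 8 (mod 61), and 8^37 mod 61 = 28.
h = q_inv·(m₁ − m₂) mod p = 12·(23 − 28) mod 43 = 26.
m = m₂ + h·q = 28 + 26·61 = 1614.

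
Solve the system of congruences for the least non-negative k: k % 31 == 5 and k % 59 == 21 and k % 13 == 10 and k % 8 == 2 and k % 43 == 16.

3079762

The moduli are pairwise coprime; N = 31·59·13·8·43 = 8179288.
N/31 = 263848; 263848 ≡ 7 (mod 31); 7·9 ≡ 1, so inverse 9.
N/59 = 138632; 138632 ≡ 41 (mod 59); 41·36 ≡ 1, so inverse 36.
N/13 = 629176; 629176 ≡ 2 (mod 13); 2·7 ≡ 1, so inverse 7.
N/8 = 1022411; 1022411 ≡ 3 (mod 8); 3·3 ≡ 1, so inverse 3.
N/43 = 190216; 190216 ≡ 27 (mod 43); 27·8 ≡ 1, so inverse 8.
k ≡ 5·263848·9 + 21·138632·36 + 10·629176·7 + 2·1022411·3 + 16·190216·8 = 191203386.
191203386 mod 8179288 = 3079762.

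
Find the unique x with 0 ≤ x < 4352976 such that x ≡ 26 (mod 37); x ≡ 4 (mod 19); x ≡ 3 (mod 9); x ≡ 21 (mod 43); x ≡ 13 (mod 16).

4170333

The moduli are pairwise coprime; N = 37·19·9·43·16 = 4352976.
N/37 = 117648; 117648 ≡ 25 (mod 37); 25·3 ≡ 1, so inverse 3.
N/19 = 229104; 229104 ≡ 2 (mod 19); 2·10 ≡ 1, so inverse 10.
N/9 = 483664; 483664 ≡ 4 (mod 9); 4·7 ≡ 1, so inverse 7.
N/43 = 101232; 101232 ≡ 10 (mod 43); 10·13 ≡ 1, so inverse 13.
N/16 = 272061; 272061 ≡ 13 (mod 16); 13·5 ≡ 1, so inverse 5.
x ≡ 26·117648·3 + 4·229104·10 + 3·483664·7 + 21·101232·13 + 13·272061·5 = 73817949.
73817949 mod 4352976 = 4170333.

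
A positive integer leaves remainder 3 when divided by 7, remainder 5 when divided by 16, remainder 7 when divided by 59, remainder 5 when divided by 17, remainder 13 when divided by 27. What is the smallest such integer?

The moduli are pairwise coprime; N = 7·16·59·17·27 = 3033072.
N/7 = 433296; 433296 ≡ 3 (mod 7); 3·5 ≡ 1, so inverse 5.
N/16 = 189567; 189567 ≡ 15 (mod 16); 15·15 ≡ 1, so inverse 15.
N/59 = 51408; 51408 ≡ 19 (mod 59); 19·28 ≡ 1, so inverse 28.
N/17 = 178416; 178416 ≡ 1 (mod 17), inverse 1.
N/27 = 112336; 112336 ≡ 16 (mod 27); 16·22 ≡ 1, so inverse 22.
a ≡ 3·433296·5 + 5·189567·15 + 7·51408·28 + 5·178416·1 + 13·112336·22 = 63813109.
63813109 mod 3033072 = 118597.

118597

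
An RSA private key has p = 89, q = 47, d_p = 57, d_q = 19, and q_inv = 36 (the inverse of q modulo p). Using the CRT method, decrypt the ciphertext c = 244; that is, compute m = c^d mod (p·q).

m₁ = c^(d_p) mod p: c ≡ 66 (mod 89), and 66^57 mod 89 = 82.
m₂ = c^(d_q) mod q: c ≡ 9 (mod 47), and 9^19 mod 47 = 42.
h = q_inv·(m₁ − m₂) mod p = 36·(82 − 42) mod 89 = 16.
m = m₂ + h·q = 42 + 16·47 = 794.

794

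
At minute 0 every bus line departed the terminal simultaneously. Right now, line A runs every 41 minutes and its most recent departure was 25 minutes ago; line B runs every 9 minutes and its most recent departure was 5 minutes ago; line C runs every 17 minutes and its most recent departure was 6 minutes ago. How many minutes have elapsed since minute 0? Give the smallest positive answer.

1706

The moduli are pairwise coprime; N = 41·9·17 = 6273.
N/41 = 153; 153 ≡ 30 (mod 41); 30·26 ≡ 1, so inverse 26.
N/9 = 697; 697 ≡ 4 (mod 9); 4·7 ≡ 1, so inverse 7.
N/17 = 369; 369 ≡ 12 (mod 17); 12·10 ≡ 1, so inverse 10.
t ≡ 25·153·26 + 5·697·7 + 6·369·10 = 145985.
145985 mod 6273 = 1706.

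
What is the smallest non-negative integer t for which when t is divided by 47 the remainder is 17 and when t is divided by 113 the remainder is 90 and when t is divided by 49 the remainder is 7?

27888

The moduli are pairwise coprime; N = 47·113·49 = 260239.
N/47 = 5537; 5537 ≡ 38 (mod 47); 38·26 ≡ 1, so inverse 26.
N/113 = 2303; 2303 ≡ 43 (mod 113); 43·92 ≡ 1, so inverse 92.
N/49 = 5311; 5311 ≡ 19 (mod 49); 19·31 ≡ 1, so inverse 31.
t ≡ 17·5537·26 + 90·2303·92 + 7·5311·31 = 22668681.
22668681 mod 260239 = 27888.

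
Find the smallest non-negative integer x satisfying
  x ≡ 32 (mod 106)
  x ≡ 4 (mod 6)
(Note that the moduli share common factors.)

244

gcd(106, 6) = 2 and 2 | (4 − 32), so the pair is consistent; merging gives x ≡ 244 (mod 318), where 318 = lcm(106, 6).
The solution is unique modulo lcm(106, 6) = 318.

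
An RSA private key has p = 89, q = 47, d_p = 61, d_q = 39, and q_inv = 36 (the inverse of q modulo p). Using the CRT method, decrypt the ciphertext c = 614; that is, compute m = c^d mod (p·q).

2100

m₁ = c^(d_p) mod p: c ≡ 80 (mod 89), and 80^61 mod 89 = 53.
m₂ = c^(d_q) mod q: c ≡ 3 (mod 47), and 3^39 mod 47 = 32.
h = q_inv·(m₁ − m₂) mod p = 36·(53 − 32) mod 89 = 44.
m = m₂ + h·q = 32 + 44·47 = 2100.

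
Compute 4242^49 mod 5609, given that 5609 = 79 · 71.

Mod 79: 4242 ≡ 55; 55^49 ≡ 55 (mod 79).
Mod 71: 4242 ≡ 53; 53^49 ≡ 14 (mod 71).
Combine by CRT: x ≡ 55 (mod 79), x ≡ 14 (mod 71) ⇒ x ≡ 4558 (mod 5609).

4558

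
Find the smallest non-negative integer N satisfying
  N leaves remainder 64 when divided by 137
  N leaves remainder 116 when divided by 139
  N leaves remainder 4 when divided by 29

396405

The moduli are pairwise coprime; M = 137·139·29 = 552247.
M/137 = 4031; 4031 ≡ 58 (mod 137); 58·26 ≡ 1, so inverse 26.
M/139 = 3973; 3973 ≡ 81 (mod 139); 81·127 ≡ 1, so inverse 127.
M/29 = 19043; 19043 ≡ 19 (mod 29); 19·26 ≡ 1, so inverse 26.
N ≡ 64·4031·26 + 116·3973·127 + 4·19043·26 = 67218292.
67218292 mod 552247 = 396405.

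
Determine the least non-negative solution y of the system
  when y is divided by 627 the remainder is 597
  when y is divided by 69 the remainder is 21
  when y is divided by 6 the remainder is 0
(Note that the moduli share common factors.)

Combine the congruences pairwise.
gcd(627, 69) = 3 and 3 | (21 − 597), so the pair is consistent; merging gives y ≡ 12510 (mod 14421), where 14421 = lcm(627, 69).
gcd(14421, 6) = 3 and 3 | (0 − 12510), so the pair is consistent; merging gives y ≡ 12510 (mod 28842), where 28842 = lcm(14421, 6).
The solution is unique modulo lcm(627, 69, 6) = 28842.

12510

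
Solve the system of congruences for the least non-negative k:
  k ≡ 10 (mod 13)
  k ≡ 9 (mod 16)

153

From k ≡ 10 (mod 13) write k = 10 + 13t. Substituting into k ≡ 9 (mod 16) gives 13t ≡ 15 (mod 16), and since 13⁻¹ ≡ 5 (mod 16), t ≡ 11. Hence k ≡ 10 + 13·11 = 153 (mod 208).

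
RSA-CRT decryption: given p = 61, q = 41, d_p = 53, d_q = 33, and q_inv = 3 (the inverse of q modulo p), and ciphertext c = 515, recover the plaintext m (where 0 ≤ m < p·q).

1261

m₁ = c^(d_p) mod p: c ≡ 27 (mod 61), and 27^53 mod 61 = 41.
m₂ = c^(d_q) mod q: c ≡ 23 (mod 41), and 23^33 mod 41 = 31.
h = q_inv·(m₁ − m₂) mod p = 3·(41 − 31) mod 61 = 30.
m = m₂ + h·q = 31 + 30·41 = 1261.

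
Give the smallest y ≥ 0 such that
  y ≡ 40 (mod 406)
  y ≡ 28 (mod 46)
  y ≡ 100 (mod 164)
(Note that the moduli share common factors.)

743020

gcd(406, 46) = 2 and 2 | (28 − 40), so the pair is consistent; merging gives y ≡ 5318 (mod 9338), where 9338 = lcm(406, 46).
gcd(9338, 164) = 2 and 2 | (100 − 5318), so the pair is consistent; merging gives y ≡ 743020 (mod 765716), where 765716 = lcm(9338, 164).
The solution is unique modulo lcm(406, 46, 164) = 765716.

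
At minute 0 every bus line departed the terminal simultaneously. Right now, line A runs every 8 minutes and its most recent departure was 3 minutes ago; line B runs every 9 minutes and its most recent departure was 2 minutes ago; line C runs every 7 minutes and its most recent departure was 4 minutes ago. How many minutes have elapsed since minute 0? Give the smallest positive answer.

Combine the congruences pairwise.
From t ≡ 3 (mod 8) write t = 3 + 8s. Substituting into t ≡ 2 (mod 9) gives 8s ≡ 8 (mod 9), and since 8⁻¹ ≡ 8 (mod 9), s ≡ 1. Hence t ≡ 3 + 8·1 = 11 (mod 72).
From t ≡ 11 (mod 72) write t = 11 + 72s. Substituting into t ≡ 4 (mod 7) gives 72s ≡ 0 (mod 7), and since 2⁻¹ ≡ 4 (mod 7), s ≡ 0. Hence t ≡ 11 + 72·0 = 11 (mod 504).

11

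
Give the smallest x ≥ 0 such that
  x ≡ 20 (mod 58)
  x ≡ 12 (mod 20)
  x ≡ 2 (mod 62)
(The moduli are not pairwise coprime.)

8372

Combine the congruences pairwise.
gcd(58, 20) = 2 and 2 | (12 − 20), so the pair is consistent; merging gives x ≡ 252 (mod 580), where 580 = lcm(58, 20).
gcd(580, 62) = 2 and 2 | (2 − 252), so the pair is consistent; merging gives x ≡ 8372 (mod 17980), where 17980 = lcm(580, 62).
The solution is unique modulo lcm(58, 20, 62) = 17980.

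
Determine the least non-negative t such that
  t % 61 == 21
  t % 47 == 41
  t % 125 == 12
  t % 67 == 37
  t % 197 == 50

4234612762

The moduli are pairwise coprime; N = 61·47·125·67·197 = 4730191625.
N/61 = 77544125; 77544125 ≡ 10 (mod 61); 10·55 ≡ 1, so inverse 55.
N/47 = 100642375; 100642375 ≡ 6 (mod 47); 6·8 ≡ 1, so inverse 8.
N/125 = 37841533; 37841533 ≡ 33 (mod 125); 33·72 ≡ 1, so inverse 72.
N/67 = 70599875; 70599875 ≡ 32 (mod 67); 32·44 ≡ 1, so inverse 44.
N/197 = 24011125; 24011125 ≡ 174 (mod 197); 174·137 ≡ 1, so inverse 137.
t ≡ 21·77544125·55 + 41·100642375·8 + 12·37841533·72 + 37·70599875·44 + 50·24011125·137 = 434682050637.
434682050637 mod 4730191625 = 4234612762.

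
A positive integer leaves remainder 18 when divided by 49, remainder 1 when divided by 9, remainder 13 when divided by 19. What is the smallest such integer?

From N ≡ 18 (mod 49) write N = 18 + 49t. Substituting into N ≡ 1 (mod 9) gives 49t ≡ 1 (mod 9), and since 4⁻¹ ≡ 7 (mod 9), t ≡ 7. Hence N ≡ 18 + 49·7 = 361 (mod 441).
From N ≡ 361 (mod 441) write N = 361 + 441t. Substituting into N ≡ 13 (mod 19) gives 441t ≡ 13 (mod 19), and since 4⁻¹ ≡ 5 (mod 19), t ≡ 8. Hence N ≡ 361 + 441·8 = 3889 (mod 8379).

3889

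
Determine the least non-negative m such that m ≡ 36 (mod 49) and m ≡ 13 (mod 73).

232

From m ≡ 36 (mod 49) write m = 36 + 49t. Substituting into m ≡ 13 (mod 73) gives 49t ≡ 50 (mod 73), and since 49⁻¹ ≡ 3 (mod 73), t ≡ 4. Hence m ≡ 36 + 49·4 = 232 (mod 3577).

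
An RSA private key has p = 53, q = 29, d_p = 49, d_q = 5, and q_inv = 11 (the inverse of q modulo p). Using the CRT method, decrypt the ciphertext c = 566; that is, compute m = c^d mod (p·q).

m₁ = c^(d_p) mod p: c ≡ 36 (mod 53), and 36^49 mod 53 = 10.
m₂ = c^(d_q) mod q: c ≡ 15 (mod 29), and 15^5 mod 29 = 10.
h = q_inv·(m₁ − m₂) mod p = 11·(10 − 10) mod 53 = 0.
m = m₂ + h·q = 10 + 0·29 = 10.

10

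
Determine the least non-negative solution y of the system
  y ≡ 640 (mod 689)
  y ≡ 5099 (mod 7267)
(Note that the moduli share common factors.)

317580

Combine the congruences pairwise.
gcd(689, 7267) = 13 and 13 | (5099 − 640), so the pair is consistent; merging gives y ≡ 317580 (mod 385151), where 385151 = lcm(689, 7267).
The solution is unique modulo lcm(689, 7267) = 385151.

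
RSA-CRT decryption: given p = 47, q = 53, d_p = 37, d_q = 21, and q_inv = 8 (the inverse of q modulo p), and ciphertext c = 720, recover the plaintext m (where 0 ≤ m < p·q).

374

m₁ = c^(d_p) mod p: c ≡ 15 (mod 47), and 15^37 mod 47 = 45.
m₂ = c^(d_q) mod q: c ≡ 31 (mod 53), and 31^21 mod 53 = 3.
h = q_inv·(m₁ − m₂) mod p = 8·(45 − 3) mod 47 = 7.
m = m₂ + h·q = 3 + 7·53 = 374.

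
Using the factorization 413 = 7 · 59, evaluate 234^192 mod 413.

302

Mod 7: 234 ≡ 3; since 6 | 192, by Fermat 3^192 ≡ 1 (mod 7).
Mod 59: 234 ≡ 57; by Fermat, exponent reduces to 192 mod 58 = 18; 57^18 ≡ 7 (mod 59).
Combine by CRT: x ≡ 1 (mod 7), x ≡ 7 (mod 59) ⇒ x ≡ 302 (mod 413).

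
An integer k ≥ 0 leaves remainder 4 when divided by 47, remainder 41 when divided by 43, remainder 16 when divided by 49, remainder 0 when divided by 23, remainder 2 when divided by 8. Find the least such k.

2155330

The moduli are pairwise coprime; N = 47·43·49·23·8 = 18221336.
N/47 = 387688; 387688 ≡ 32 (mod 47); 32·25 ≡ 1, so inverse 25.
N/43 = 423752; 423752 ≡ 30 (mod 43); 30·33 ≡ 1, so inverse 33.
N/49 = 371864; 371864 ≡ 3 (mod 49); 3·33 ≡ 1, so inverse 33.
N/23 = 792232; 792232 ≡ 20 (mod 23); 20·15 ≡ 1, so inverse 15.
N/8 = 2277667; 2277667 ≡ 3 (mod 8); 3·3 ≡ 1, so inverse 3.
k ≡ 4·387688·25 + 41·423752·33 + 16·371864·33 + 0·792232·15 + 2·2277667·3 = 822115450.
822115450 mod 18221336 = 2155330.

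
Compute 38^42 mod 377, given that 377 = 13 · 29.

1

Mod 13: 38 ≡ 12; by Fermat, exponent reduces to 42 mod 12 = 6; 12^6 ≡ 1 (mod 13).
Mod 29: 38 ≡ 9; by Fermat, exponent reduces to 42 mod 28 = 14; 9^14 ≡ 1 (mod 29).
Combine by CRT: x ≡ 1 (mod 13), x ≡ 1 (mod 29) ⇒ x ≡ 1 (mod 377).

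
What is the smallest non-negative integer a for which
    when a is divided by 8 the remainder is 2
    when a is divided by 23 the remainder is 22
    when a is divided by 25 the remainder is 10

The moduli are pairwise coprime; N = 8·23·25 = 4600.
N/8 = 575; 575 ≡ 7 (mod 8); 7·7 ≡ 1, so inverse 7.
N/23 = 200; 200 ≡ 16 (mod 23); 16·13 ≡ 1, so inverse 13.
N/25 = 184; 184 ≡ 9 (mod 25); 9·14 ≡ 1, so inverse 14.
a ≡ 2·575·7 + 22·200·13 + 10·184·14 = 91010.
91010 mod 4600 = 3610.

3610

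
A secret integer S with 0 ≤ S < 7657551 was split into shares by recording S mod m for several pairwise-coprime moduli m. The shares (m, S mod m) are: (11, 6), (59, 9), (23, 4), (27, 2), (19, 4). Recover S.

6928202

The moduli are pairwise coprime; N = 11·59·23·27·19 = 7657551.
N/11 = 696141; 696141 ≡ 6 (mod 11); 6·2 ≡ 1, so inverse 2.
N/59 = 129789; 129789 ≡ 48 (mod 59); 48·16 ≡ 1, so inverse 16.
N/23 = 332937; 332937 ≡ 12 (mod 23); 12·2 ≡ 1, so inverse 2.
N/27 = 283613; 283613 ≡ 5 (mod 27); 5·11 ≡ 1, so inverse 11.
N/19 = 403029; 403029 ≡ 1 (mod 19), inverse 1.
S ≡ 6·696141·2 + 9·129789·16 + 4·332937·2 + 2·283613·11 + 4·403029·1 = 37558406.
37558406 mod 7657551 = 6928202.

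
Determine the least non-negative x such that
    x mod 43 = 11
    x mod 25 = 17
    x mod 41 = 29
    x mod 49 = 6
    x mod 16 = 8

5356392

The moduli are pairwise coprime; N = 43·25·41·49·16 = 34554800.
N/43 = 803600; 803600 ≡ 16 (mod 43); 16·35 ≡ 1, so inverse 35.
N/25 = 1382192; 1382192 ≡ 17 (mod 25); 17·3 ≡ 1, so inverse 3.
N/41 = 842800; 842800 ≡ 4 (mod 41); 4·31 ≡ 1, so inverse 31.
N/49 = 705200; 705200 ≡ 41 (mod 49); 41·6 ≡ 1, so inverse 6.
N/16 = 2159675; 2159675 ≡ 11 (mod 16); 11·3 ≡ 1, so inverse 3.
x ≡ 11·803600·35 + 17·1382192·3 + 29·842800·31 + 6·705200·6 + 8·2159675·3 = 1214774392.
1214774392 mod 34554800 = 5356392.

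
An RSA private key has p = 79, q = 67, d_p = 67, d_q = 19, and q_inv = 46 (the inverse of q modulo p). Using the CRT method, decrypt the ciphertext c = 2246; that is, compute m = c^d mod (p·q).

m₁ = c^(d_p) mod p: c ≡ 34 (mod 79), and 34^67 mod 79 = 35.
m₂ = c^(d_q) mod q: c ≡ 35 (mod 67), and 35^19 mod 67 = 21.
h = q_inv·(m₁ − m₂) mod p = 46·(35 − 21) mod 79 = 12.
m = m₂ + h·q = 21 + 12·67 = 825.

825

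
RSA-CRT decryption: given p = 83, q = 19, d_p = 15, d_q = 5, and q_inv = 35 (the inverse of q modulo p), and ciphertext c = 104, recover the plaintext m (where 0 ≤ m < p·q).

1023

m₁ = c^(d_p) mod p: c ≡ 21 (mod 83), and 21^15 mod 83 = 27.
m₂ = c^(d_q) mod q: c ≡ 9 (mod 19), and 9^5 mod 19 = 16.
h = q_inv·(m₁ − m₂) mod p = 35·(27 − 16) mod 83 = 53.
m = m₂ + h·q = 16 + 53·19 = 1023.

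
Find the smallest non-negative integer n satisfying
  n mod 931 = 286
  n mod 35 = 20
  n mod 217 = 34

gcd(931, 35) = 7 and 7 | (20 − 286), so the pair is consistent; merging gives n ≡ 4010 (mod 4655), where 4655 = lcm(931, 35).
gcd(4655, 217) = 7 and 7 | (34 − 4010), so the pair is consistent; merging gives n ≡ 83145 (mod 144305), where 144305 = lcm(4655, 217).
The solution is unique modulo lcm(931, 35, 217) = 144305.

83145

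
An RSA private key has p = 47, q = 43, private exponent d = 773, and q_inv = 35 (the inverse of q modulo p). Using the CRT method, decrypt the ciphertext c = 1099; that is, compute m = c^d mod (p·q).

412

d_p = d mod (p−1) = 773 mod 46 = 37; d_q = d mod (q−1) = 17.
m₁ = c^(d_p) mod p: c ≡ 18 (mod 47), and 18^37 mod 47 = 36.
m₂ = c^(d_q) mod q: c ≡ 24 (mod 43), and 24^17 mod 43 = 25.
h = q_inv·(m₁ − m₂) mod p = 35·(36 − 25) mod 47 = 9.
m = m₂ + h·q = 25 + 9·43 = 412.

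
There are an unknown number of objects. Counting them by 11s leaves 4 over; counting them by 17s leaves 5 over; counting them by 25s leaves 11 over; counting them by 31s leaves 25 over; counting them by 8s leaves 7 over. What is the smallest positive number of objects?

1088311

Combine the congruences pairwise.
From N ≡ 4 (mod 11) write N = 4 + 11t. Substituting into N ≡ 5 (mod 17) gives 11t ≡ 1 (mod 17), and since 11⁻¹ ≡ 14 (mod 17), t ≡ 14. Hence N ≡ 4 + 11·14 = 158 (mod 187).
From N ≡ 158 (mod 187) write N = 158 + 187t. Substituting into N ≡ 11 (mod 25) gives 187t ≡ 3 (mod 25), and since 12⁻¹ ≡ 23 (mod 25), t ≡ 19. Hence N ≡ 158 + 187·19 = 3711 (mod 4675).
From N ≡ 3711 (mod 4675) write N = 3711 + 4675t. Substituting into N ≡ 25 (mod 31) gives 4675t ≡ 3 (mod 31), and since 25⁻¹ ≡ 5 (mod 31), t ≡ 15. Hence N ≡ 3711 + 4675·15 = 73836 (mod 144925).
From N ≡ 73836 (mod 144925) write N = 73836 + 144925t. Substituting into N ≡ 7 (mod 8) gives 144925t ≡ 3 (mod 8), and since 5⁻¹ ≡ 5 (mod 8), t ≡ 7. Hence N ≡ 73836 + 144925·7 = 1088311 (mod 1159400).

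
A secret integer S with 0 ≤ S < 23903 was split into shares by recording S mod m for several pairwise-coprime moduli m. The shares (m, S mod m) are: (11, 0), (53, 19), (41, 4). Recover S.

20053

The moduli are pairwise coprime; N = 11·53·41 = 23903.
N/11 = 2173; 2173 ≡ 6 (mod 11); 6·2 ≡ 1, so inverse 2.
N/53 = 451; 451 ≡ 27 (mod 53); 27·2 ≡ 1, so inverse 2.
N/41 = 583; 583 ≡ 9 (mod 41); 9·32 ≡ 1, so inverse 32.
S ≡ 0·2173·2 + 19·451·2 + 4·583·32 = 91762.
91762 mod 23903 = 20053.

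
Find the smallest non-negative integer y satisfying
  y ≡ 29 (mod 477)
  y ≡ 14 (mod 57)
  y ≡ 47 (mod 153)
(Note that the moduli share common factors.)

Combine the congruences pairwise.
gcd(477, 57) = 3 and 3 | (14 − 29), so the pair is consistent; merging gives y ≡ 983 (mod 9063), where 9063 = lcm(477, 57).
gcd(9063, 153) = 9 and 9 | (47 − 983), so the pair is consistent; merging gives y ≡ 73487 (mod 154071), where 154071 = lcm(9063, 153).
The solution is unique modulo lcm(477, 57, 153) = 154071.

73487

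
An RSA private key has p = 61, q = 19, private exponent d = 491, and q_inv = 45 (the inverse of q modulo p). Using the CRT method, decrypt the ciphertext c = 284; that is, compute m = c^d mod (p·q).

d_p = d mod (p−1) = 491 mod 60 = 11; d_q = d mod (q−1) = 5.
m₁ = c^(d_p) mod p: c ≡ 40 (mod 61), and 40^11 mod 61 = 29.
m₂ = c^(d_q) mod q: c ≡ 18 (mod 19), and 18^5 mod 19 = 18.
h = q_inv·(m₁ − m₂) mod p = 45·(29 − 18) mod 61 = 7.
m = m₂ + h·q = 18 + 7·19 = 151.

151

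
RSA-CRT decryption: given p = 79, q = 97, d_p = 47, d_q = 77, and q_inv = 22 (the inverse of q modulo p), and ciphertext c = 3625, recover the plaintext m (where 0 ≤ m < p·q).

2196

m₁ = c^(d_p) mod p: c ≡ 70 (mod 79), and 70^47 mod 79 = 63.
m₂ = c^(d_q) mod q: c ≡ 36 (mod 97), and 36^77 mod 97 = 62.
h = q_inv·(m₁ − m₂) mod p = 22·(63 − 62) mod 79 = 22.
m = m₂ + h·q = 62 + 22·97 = 2196.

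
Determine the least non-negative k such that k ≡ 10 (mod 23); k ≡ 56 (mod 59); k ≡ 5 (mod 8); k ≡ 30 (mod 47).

218533

Combine the congruences pairwise.
From k ≡ 10 (mod 23) write k = 10 + 23t. Substituting into k ≡ 56 (mod 59) gives 23t ≡ 46 (mod 59), and since 23⁻¹ ≡ 18 (mod 59), t ≡ 2. Hence k ≡ 10 + 23·2 = 56 (mod 1357).
From k ≡ 56 (mod 1357) write k = 56 + 1357t. Substituting into k ≡ 5 (mod 8) gives 1357t ≡ 5 (mod 8), and since 5⁻¹ ≡ 5 (mod 8), t ≡ 1. Hence k ≡ 56 + 1357·1 = 1413 (mod 10856).
From k ≡ 1413 (mod 10856) write k = 1413 + 10856t. Substituting into k ≡ 30 (mod 47) gives 10856t ≡ 27 (mod 47), and since 46⁻¹ ≡ 46 (mod 47), t ≡ 20. Hence k ≡ 1413 + 10856·20 = 218533 (mod 510232).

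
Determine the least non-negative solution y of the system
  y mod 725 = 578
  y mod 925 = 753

10003

gcd(725, 925) = 25 and 25 | (753 − 578), so the pair is consistent; merging gives y ≡ 10003 (mod 26825), where 26825 = lcm(725, 925).
The solution is unique modulo lcm(725, 925) = 26825.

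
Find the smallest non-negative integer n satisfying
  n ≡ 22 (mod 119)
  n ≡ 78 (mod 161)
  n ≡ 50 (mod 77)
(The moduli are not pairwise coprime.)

gcd(119, 161) = 7 and 7 | (78 − 22), so the pair is consistent; merging gives n ≡ 1688 (mod 2737), where 2737 = lcm(119, 161).
gcd(2737, 77) = 7 and 7 | (50 − 1688), so the pair is consistent; merging gives n ≡ 15373 (mod 30107), where 30107 = lcm(2737, 77).
The solution is unique modulo lcm(119, 161, 77) = 30107.

15373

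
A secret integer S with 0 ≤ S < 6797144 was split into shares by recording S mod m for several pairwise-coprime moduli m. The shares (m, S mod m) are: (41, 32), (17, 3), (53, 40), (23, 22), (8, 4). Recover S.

6621860

From S ≡ 32 (mod 41) write S = 32 + 41t. Substituting into S ≡ 3 (mod 17) gives 41t ≡ 5 (mod 17), and since 7⁻¹ ≡ 5 (mod 17), t ≡ 8. Hence S ≡ 32 + 41·8 = 360 (mod 697).
From S ≡ 360 (mod 697) write S = 360 + 697t. Substituting into S ≡ 40 (mod 53) gives 697t ≡ 51 (mod 53), and since 8⁻¹ ≡ 20 (mod 53), t ≡ 13. Hence S ≡ 360 + 697·13 = 9421 (mod 36941).
From S ≡ 9421 (mod 36941) write S = 9421 + 36941t. Substituting into S ≡ 22 (mod 23) gives 36941t ≡ 8 (mod 23), and since 3⁻¹ ≡ 8 (mod 23), t ≡ 18. Hence S ≡ 9421 + 36941·18 = 674359 (mod 849643).
From S ≡ 674359 (mod 849643) write S = 674359 + 849643t. Substituting into S ≡ 4 (mod 8) gives 849643t ≡ 5 (mod 8), and since 3⁻¹ ≡ 3 (mod 8), t ≡ 7. Hence S ≡ 674359 + 849643·7 = 6621860 (mod 6797144).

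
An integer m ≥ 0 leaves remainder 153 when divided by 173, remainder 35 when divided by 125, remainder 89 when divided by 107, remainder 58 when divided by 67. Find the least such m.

29545785

The moduli are pairwise coprime; N = 173·125·107·67 = 155029625.
N/173 = 896125; 896125 ≡ 158 (mod 173); 158·23 ≡ 1, so inverse 23.
N/125 = 1240237; 1240237 ≡ 112 (mod 125); 112·48 ≡ 1, so inverse 48.
N/107 = 1448875; 1448875 ≡ 95 (mod 107); 95·98 ≡ 1, so inverse 98.
N/67 = 2313875; 2313875 ≡ 30 (mod 67); 30·38 ≡ 1, so inverse 38.
m ≡ 153·896125·23 + 35·1240237·48 + 89·1448875·98 + 58·2313875·38 = 22973930285.
22973930285 mod 155029625 = 29545785.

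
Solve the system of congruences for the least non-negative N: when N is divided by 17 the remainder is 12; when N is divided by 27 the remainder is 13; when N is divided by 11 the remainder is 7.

1525

Combine the congruences pairwise.
From N ≡ 12 (mod 17) write N = 12 + 17t. Substituting into N ≡ 13 (mod 27) gives 17t ≡ 1 (mod 27), and since 17⁻¹ ≡ 8 (mod 27), t ≡ 8. Hence N ≡ 12 + 17·8 = 148 (mod 459).
From N ≡ 148 (mod 459) write N = 148 + 459t. Substituting into N ≡ 7 (mod 11) gives 459t ≡ 2 (mod 11), and since 8⁻¹ ≡ 7 (mod 11), t ≡ 3. Hence N ≡ 148 + 459·3 = 1525 (mod 5049).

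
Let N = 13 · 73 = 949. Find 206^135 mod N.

83

Mod 13: 206 ≡ 11; by Fermat, exponent reduces to 135 mod 12 = 3; 11^3 ≡ 5 (mod 13).
Mod 73: 206 ≡ 60; by Fermat, exponent reduces to 135 mod 72 = 63; 60^63 ≡ 10 (mod 73).
Combine by CRT: x ≡ 5 (mod 13), x ≡ 10 (mod 73) ⇒ x ≡ 83 (mod 949).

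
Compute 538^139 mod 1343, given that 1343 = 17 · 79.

1168

Mod 17: 538 ≡ 11; by Fermat, exponent reduces to 139 mod 16 = 11; 11^11 ≡ 12 (mod 17).
Mod 79: 538 ≡ 64; by Fermat, exponent reduces to 139 mod 78 = 61; 64^61 ≡ 62 (mod 79).
Combine by CRT: x ≡ 12 (mod 17), x ≡ 62 (mod 79) ⇒ x ≡ 1168 (mod 1343).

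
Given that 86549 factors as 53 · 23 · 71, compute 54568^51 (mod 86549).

Mod 53: 54568 ≡ 31; 31^51 ≡ 12 (mod 53).
Mod 23: 54568 ≡ 12; by Fermat, exponent reduces to 51 mod 22 = 7; 12^7 ≡ 16 (mod 23).
Mod 71: 54568 ≡ 40; 40^51 ≡ 64 (mod 71).
Combine by CRT: x ≡ 12 (mod 53), x ≡ 16 (mod 23), x ≡ 64 (mod 71) ⇒ x ≡ 22855 (mod 86549).

22855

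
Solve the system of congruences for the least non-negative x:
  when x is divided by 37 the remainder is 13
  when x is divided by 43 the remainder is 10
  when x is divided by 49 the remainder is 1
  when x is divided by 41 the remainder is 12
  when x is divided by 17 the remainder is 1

20392674

The moduli are pairwise coprime; N = 37·43·49·41·17 = 54337423.
N/37 = 1468579; 1468579 ≡ 12 (mod 37); 12·34 ≡ 1, so inverse 34.
N/43 = 1263661; 1263661 ≡ 20 (mod 43); 20·28 ≡ 1, so inverse 28.
N/49 = 1108927; 1108927 ≡ 8 (mod 49); 8·43 ≡ 1, so inverse 43.
N/41 = 1325303; 1325303 ≡ 19 (mod 41); 19·13 ≡ 1, so inverse 13.
N/17 = 3196319; 3196319 ≡ 13 (mod 17); 13·4 ≡ 1, so inverse 4.
x ≡ 13·1468579·34 + 10·1263661·28 + 1·1108927·43 + 12·1325303·13 + 1·3196319·4 = 1270153403.
1270153403 mod 54337423 = 20392674.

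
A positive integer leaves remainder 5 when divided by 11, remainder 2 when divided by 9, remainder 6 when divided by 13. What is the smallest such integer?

929

The moduli are pairwise coprime; M = 11·9·13 = 1287.
M/11 = 117; 117 ≡ 7 (mod 11); 7·8 ≡ 1, so inverse 8.
M/9 = 143; 143 ≡ 8 (mod 9); 8·8 ≡ 1, so inverse 8.
M/13 = 99; 99 ≡ 8 (mod 13); 8·5 ≡ 1, so inverse 5.
N ≡ 5·117·8 + 2·143·8 + 6·99·5 = 9938.
9938 mod 1287 = 929.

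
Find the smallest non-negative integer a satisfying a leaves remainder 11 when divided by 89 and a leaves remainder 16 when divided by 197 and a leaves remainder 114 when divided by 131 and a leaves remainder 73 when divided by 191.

Combine the congruences pairwise.
From a ≡ 11 (mod 89) write a = 11 + 89t. Substituting into a ≡ 16 (mod 197) gives 89t ≡ 5 (mod 197), and since 89⁻¹ ≡ 31 (mod 197), t ≡ 155. Hence a ≡ 11 + 89·155 = 13806 (mod 17533).
From a ≡ 13806 (mod 17533) write a = 13806 + 17533t. Substituting into a ≡ 114 (mod 131) gives 17533t ≡ 63 (mod 131), and since 110⁻¹ ≡ 106 (mod 131), t ≡ 128. Hence a ≡ 13806 + 17533·128 = 2258030 (mod 2296823).
From a ≡ 2258030 (mod 2296823) write a = 2258030 + 2296823t. Substituting into a ≡ 73 (mod 191) gives 2296823t ≡ 45 (mod 191), and since 48⁻¹ ≡ 4 (mod 191), t ≡ 180. Hence a ≡ 2258030 + 2296823·180 = 415686170 (mod 438693193).

415686170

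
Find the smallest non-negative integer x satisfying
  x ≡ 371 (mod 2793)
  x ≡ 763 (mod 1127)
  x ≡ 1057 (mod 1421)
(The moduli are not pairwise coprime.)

gcd(2793, 1127) = 49 and 49 | (763 − 371), so the pair is consistent; merging gives x ≡ 19922 (mod 64239), where 64239 = lcm(2793, 1127).
gcd(64239, 1421) = 49 and 49 | (1057 − 19922), so the pair is consistent; merging gives x ≡ 1176224 (mod 1862931), where 1862931 = lcm(64239, 1421).
The solution is unique modulo lcm(2793, 1127, 1421) = 1862931.

1176224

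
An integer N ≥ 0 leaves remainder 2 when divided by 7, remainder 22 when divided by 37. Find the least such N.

Combine the congruences pairwise.
From N ≡ 2 (mod 7) write N = 2 + 7t. Substituting into N ≡ 22 (mod 37) gives 7t ≡ 20 (mod 37), and since 7⁻¹ ≡ 16 (mod 37), t ≡ 24. Hence N ≡ 2 + 7·24 = 170 (mod 259).

170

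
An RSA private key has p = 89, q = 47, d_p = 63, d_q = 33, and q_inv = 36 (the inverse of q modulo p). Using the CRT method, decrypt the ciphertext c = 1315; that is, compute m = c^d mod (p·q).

3195

m₁ = c^(d_p) mod p: c ≡ 69 (mod 89), and 69^63 mod 89 = 80.
m₂ = c^(d_q) mod q: c ≡ 46 (mod 47), and 46^33 mod 47 = 46.
h = q_inv·(m₁ − m₂) mod p = 36·(80 − 46) mod 89 = 67.
m = m₂ + h·q = 46 + 67·47 = 3195.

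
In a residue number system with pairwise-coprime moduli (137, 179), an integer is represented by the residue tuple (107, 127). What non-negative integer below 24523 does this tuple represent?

Combine the congruences pairwise.
From x ≡ 107 (mod 137) write x = 107 + 137t. Substituting into x ≡ 127 (mod 179) gives 137t ≡ 20 (mod 179), and since 137⁻¹ ≡ 98 (mod 179), t ≡ 170. Hence x ≡ 107 + 137·170 = 23397 (mod 24523).

23397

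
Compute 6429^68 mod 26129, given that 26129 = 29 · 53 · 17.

Mod 29: 6429 ≡ 20; by Fermat, exponent reduces to 68 mod 28 = 12; 20^12 ≡ 24 (mod 29).
Mod 53: 6429 ≡ 16; by Fermat, exponent reduces to 68 mod 52 = 16; 16^16 ≡ 15 (mod 53).
Mod 17: 6429 ≡ 3; by Fermat, exponent reduces to 68 mod 16 = 4; 3^4 ≡ 13 (mod 17).
Combine by CRT: x ≡ 24 (mod 29), x ≡ 15 (mod 53), x ≡ 13 (mod 17) ⇒ x ≡ 1764 (mod 26129).

1764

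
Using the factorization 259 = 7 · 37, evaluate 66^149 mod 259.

Mod 7: 66 ≡ 3; by Fermat, exponent reduces to 149 mod 6 = 5; 3^5 ≡ 5 (mod 7).
Mod 37: 66 ≡ 29; by Fermat, exponent reduces to 149 mod 36 = 5; 29^5 ≡ 14 (mod 37).
Combine by CRT: x ≡ 5 (mod 7), x ≡ 14 (mod 37) ⇒ x ≡ 236 (mod 259).

236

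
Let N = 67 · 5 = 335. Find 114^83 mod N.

39

Mod 67: 114 ≡ 47; by Fermat, exponent reduces to 83 mod 66 = 17; 47^17 ≡ 39 (mod 67).
Mod 5: 114 ≡ 4; by Fermat, exponent reduces to 83 mod 4 = 3; 4^3 ≡ 4 (mod 5).
Combine by CRT: x ≡ 39 (mod 67), x ≡ 4 (mod 5) ⇒ x ≡ 39 (mod 335).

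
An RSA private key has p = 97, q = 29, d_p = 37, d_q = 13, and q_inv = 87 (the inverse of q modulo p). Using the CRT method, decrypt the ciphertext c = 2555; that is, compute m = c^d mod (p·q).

1034

m₁ = c^(d_p) mod p: c ≡ 33 (mod 97), and 33^37 mod 97 = 64.
m₂ = c^(d_q) mod q: c ≡ 3 (mod 29), and 3^13 mod 29 = 19.
h = q_inv·(m₁ − m₂) mod p = 87·(64 − 19) mod 97 = 35.
m = m₂ + h·q = 19 + 35·29 = 1034.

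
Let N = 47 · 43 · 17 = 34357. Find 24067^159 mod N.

4345

Mod 47: 24067 ≡ 3; by Fermat, exponent reduces to 159 mod 46 = 21; 3^21 ≡ 21 (mod 47).
Mod 43: 24067 ≡ 30; by Fermat, exponent reduces to 159 mod 42 = 33; 30^33 ≡ 2 (mod 43).
Mod 17: 24067 ≡ 12; by Fermat, exponent reduces to 159 mod 16 = 15; 12^15 ≡ 10 (mod 17).
Combine by CRT: x ≡ 21 (mod 47), x ≡ 2 (mod 43), x ≡ 10 (mod 17) ⇒ x ≡ 4345 (mod 34357).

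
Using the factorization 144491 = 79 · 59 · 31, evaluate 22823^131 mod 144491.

Mod 79: 22823 ≡ 71; by Fermat, exponent reduces to 131 mod 78 = 53; 71^53 ≡ 71 (mod 79).
Mod 59: 22823 ≡ 49; by Fermat, exponent reduces to 131 mod 58 = 15; 49^15 ≡ 7 (mod 59).
Mod 31: 22823 ≡ 7; by Fermat, exponent reduces to 131 mod 30 = 11; 7^11 ≡ 20 (mod 31).
Combine by CRT: x ≡ 71 (mod 79), x ≡ 7 (mod 59), x ≡ 20 (mod 31) ⇒ x ≡ 124733 (mod 144491).

124733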